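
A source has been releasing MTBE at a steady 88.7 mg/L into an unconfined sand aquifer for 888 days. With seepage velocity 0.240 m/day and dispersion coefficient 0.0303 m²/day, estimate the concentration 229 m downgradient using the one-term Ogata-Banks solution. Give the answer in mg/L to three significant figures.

1.35 mg/L

For a continuous step input, C/C₀ ≈ ½·erfc((x−vt)/(2√(Dt))).
vt = 0.240 × 888 = 213.12 m and 2√(Dt) = 2√(0.0303 × 888) = 10.37 m.
Argument (x−vt)/(2√(Dt)) = (229 − 213.12)/10.37 = 1.531; ½·erfc(1.531) = 0.01519.
C = 88.7 × 0.01519 = 1.35 mg/L.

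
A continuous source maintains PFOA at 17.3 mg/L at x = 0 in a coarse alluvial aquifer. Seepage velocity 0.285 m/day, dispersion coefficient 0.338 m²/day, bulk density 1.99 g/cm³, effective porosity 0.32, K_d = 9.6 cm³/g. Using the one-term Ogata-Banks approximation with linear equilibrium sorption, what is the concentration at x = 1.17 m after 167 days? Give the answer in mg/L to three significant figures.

Retardation factor R = 1 + ρ_b·K_d/n = 1 + 1.99 × 9.6/0.32 = 60.70.
Sorption retards both mechanisms: v_R = v/R = 0.004695 m/day, D_R = D/R = 0.005568 m²/day.
v_R·t = 0.004695 × 167 = 0.784065 m; 2√(D_R t) = 1.929 m; argument = (1.17 − 0.784065)/1.929 = 0.2001.
C = C₀ × ½·erfc(0.2001) = 17.3 × 0.3886 = 6.72 mg/L.

6.72 mg/L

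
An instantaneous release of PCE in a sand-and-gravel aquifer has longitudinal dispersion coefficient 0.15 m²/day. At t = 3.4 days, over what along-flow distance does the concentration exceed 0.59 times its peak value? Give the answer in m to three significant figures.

The plume is Gaussian with σ = √(2Dt) = √(2 × 0.15 × 3.4) = 1.010 m.
C/C_peak = exp(−Δx²/(2σ²)) = 0.59 ⇒ Δx = σ·√(−2 ln 0.59) = 1.010 × 1.027 = 1.037 m.
Width = 2Δx = 2.07 m.

2.07 m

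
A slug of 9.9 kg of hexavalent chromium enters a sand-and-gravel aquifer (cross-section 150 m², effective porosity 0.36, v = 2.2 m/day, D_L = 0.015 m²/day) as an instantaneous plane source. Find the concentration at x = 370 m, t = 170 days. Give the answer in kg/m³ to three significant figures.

For an instantaneous plane source, C(x,t) = M/(n_e·A·√(4πDt)) · exp(−(x−vt)²/(4Dt)), with n_e·A the pore (flow) area.
Plume center vt = 2.2 × 170 = 374 m, so the well at 370 m is 4 m upgradient of the peak.
√(4πDt) = 5.661 m, giving peak height M/(n_e·A·√(4πDt)) = 9.9/(0.36 × 150 × 5.661) = 0.03239 kg/m³.
(x−vt)²/(4Dt) = (-4)²/(4 × 0.015 × 170) = 1.569; exp(−1.569) = 0.2083.
C = 0.03239 × 0.2083 = 0.00675 kg/m³.

0.00675 kg/m³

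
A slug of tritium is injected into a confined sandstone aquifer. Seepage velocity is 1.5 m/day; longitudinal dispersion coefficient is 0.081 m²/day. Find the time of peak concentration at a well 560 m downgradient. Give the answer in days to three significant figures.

373 days

For the 1D instantaneous-source solution, setting ∂C/∂t = 0 at fixed x gives v²t² + 2Dt − x² = 0, so t = (√(D² + v²x²) − D)/v².
√(D² + v²x²) = √(0.081² + 1.5² × 560²) = 840.0; v² = 2.25.
t = (840.0 − 0.081)/2.25 = 373 days (vs. the pure-advection estimate x/v = 373 d).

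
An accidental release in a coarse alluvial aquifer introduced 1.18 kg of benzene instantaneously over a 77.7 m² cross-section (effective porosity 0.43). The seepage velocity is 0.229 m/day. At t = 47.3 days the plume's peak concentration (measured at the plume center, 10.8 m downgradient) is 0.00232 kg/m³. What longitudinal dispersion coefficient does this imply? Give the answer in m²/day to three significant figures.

0.390 m²/day

At the plume center C_max = M/(n_e·A·√(4πDt)), so D = M²/(4πt·(n_e·A·C_max)²).
n_e·A·C_max = 0.43 × 77.7 × 0.00232 = 0.07751 kg/m.
D = 1.18²/(4π × 47.3 × 0.07751²) = 0.390 m²/day.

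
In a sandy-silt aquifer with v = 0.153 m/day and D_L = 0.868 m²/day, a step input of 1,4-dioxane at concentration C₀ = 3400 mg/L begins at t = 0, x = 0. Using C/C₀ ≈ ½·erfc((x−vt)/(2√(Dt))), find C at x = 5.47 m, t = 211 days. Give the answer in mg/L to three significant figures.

For a continuous step input, C/C₀ ≈ ½·erfc((x−vt)/(2√(Dt))).
vt = 0.153 × 211 = 32.283 m and 2√(Dt) = 2√(0.868 × 211) = 27.07 m.
Argument (x−vt)/(2√(Dt)) = (5.47 − 32.283)/27.07 = -0.9905; ½·erfc(-0.9905) = 0.9194.
C = 3400 × 0.9194 = 3130 mg/L.

3130 mg/L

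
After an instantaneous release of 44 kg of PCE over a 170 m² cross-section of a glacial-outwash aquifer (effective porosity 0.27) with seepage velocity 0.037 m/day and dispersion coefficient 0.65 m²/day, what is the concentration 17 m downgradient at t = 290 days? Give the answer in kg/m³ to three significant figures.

0.0187 kg/m³

For an instantaneous plane source, C(x,t) = M/(n_e·A·√(4πDt)) · exp(−(x−vt)²/(4Dt)), with n_e·A the pore (flow) area.
Plume center vt = 0.037 × 290 = 10.73 m, so the well at 17 m is 6.27 m downgradient of the peak.
√(4πDt) = 48.67 m, giving peak height M/(n_e·A·√(4πDt)) = 44/(0.27 × 170 × 48.67) = 0.01970 kg/m³.
(x−vt)²/(4Dt) = (6.27)²/(4 × 0.65 × 290) = 0.05214; exp(−0.05214) = 0.9492.
C = 0.01970 × 0.9492 = 0.0187 kg/m³.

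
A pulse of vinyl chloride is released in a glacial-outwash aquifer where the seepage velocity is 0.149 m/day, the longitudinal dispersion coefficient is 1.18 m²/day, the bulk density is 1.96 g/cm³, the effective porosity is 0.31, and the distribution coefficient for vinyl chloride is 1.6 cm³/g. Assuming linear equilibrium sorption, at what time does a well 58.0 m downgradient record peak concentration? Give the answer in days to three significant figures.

Retardation factor R = 1 + ρ_b·K_d/n = 1 + 1.96 × 1.6/0.31 = 11.12.
Sorption retards both mechanisms: v_R = v/R = 0.01340 m/day, D_R = D/R = 0.1061 m²/day.
Peak time from v_R²t² + 2D_R t − x² = 0: t = (√(D_R² + v_R²x²) − D_R)/v_R².
√(D_R² + v_R²x²) = √(0.1061² + 0.01340² × 58.0²) = 0.7844; v_R² = 0.0001796.
t = (0.7844 − 0.1061)/0.0001796 = 3780 days.

3780 days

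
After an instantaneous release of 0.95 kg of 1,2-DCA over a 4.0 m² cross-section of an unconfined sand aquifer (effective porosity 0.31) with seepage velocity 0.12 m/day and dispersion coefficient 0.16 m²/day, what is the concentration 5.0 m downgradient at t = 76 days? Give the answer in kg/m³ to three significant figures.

0.0437 kg/m³

For an instantaneous plane source, C(x,t) = M/(n_e·A·√(4πDt)) · exp(−(x−vt)²/(4Dt)), with n_e·A the pore (flow) area.
Plume center vt = 0.12 × 76 = 9.12 m, so the well at 5.0 m is 4.12 m upgradient of the peak.
√(4πDt) = 12.36 m, giving peak height M/(n_e·A·√(4πDt)) = 0.95/(0.31 × 4.0 × 12.36) = 0.06198 kg/m³.
(x−vt)²/(4Dt) = (-4.12)²/(4 × 0.16 × 76) = 0.3490; exp(−0.3490) = 0.7054.
C = 0.06198 × 0.7054 = 0.0437 kg/m³.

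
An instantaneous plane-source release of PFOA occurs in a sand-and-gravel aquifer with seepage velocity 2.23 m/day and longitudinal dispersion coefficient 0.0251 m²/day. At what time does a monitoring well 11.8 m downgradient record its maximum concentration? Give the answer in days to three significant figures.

For the 1D instantaneous-source solution, setting ∂C/∂t = 0 at fixed x gives v²t² + 2Dt − x² = 0, so t = (√(D² + v²x²) − D)/v².
√(D² + v²x²) = √(0.0251² + 2.23² × 11.8²) = 26.31; v² = 4.9729.
t = (26.31 − 0.0251)/4.9729 = 5.29 days (vs. the pure-advection estimate x/v = 5.29 d).

5.29 days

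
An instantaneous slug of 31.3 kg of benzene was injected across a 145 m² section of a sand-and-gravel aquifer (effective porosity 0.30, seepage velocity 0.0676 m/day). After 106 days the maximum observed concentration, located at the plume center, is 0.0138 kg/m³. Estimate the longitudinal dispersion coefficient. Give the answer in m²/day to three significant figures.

2.04 m²/day

At the plume center C_max = M/(n_e·A·√(4πDt)), so D = M²/(4πt·(n_e·A·C_max)²).
n_e·A·C_max = 0.30 × 145 × 0.0138 = 0.6003 kg/m.
D = 31.3²/(4π × 106 × 0.6003²) = 2.04 m²/day.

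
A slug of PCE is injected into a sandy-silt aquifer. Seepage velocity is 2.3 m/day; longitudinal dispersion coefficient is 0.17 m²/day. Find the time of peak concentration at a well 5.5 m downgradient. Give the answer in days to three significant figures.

2.36 days

For the 1D instantaneous-source solution, setting ∂C/∂t = 0 at fixed x gives v²t² + 2Dt − x² = 0, so t = (√(D² + v²x²) − D)/v².
√(D² + v²x²) = √(0.17² + 2.3² × 5.5²) = 12.65; v² = 5.29.
t = (12.65 − 0.17)/5.29 = 2.36 days (vs. the pure-advection estimate x/v = 2.39 d).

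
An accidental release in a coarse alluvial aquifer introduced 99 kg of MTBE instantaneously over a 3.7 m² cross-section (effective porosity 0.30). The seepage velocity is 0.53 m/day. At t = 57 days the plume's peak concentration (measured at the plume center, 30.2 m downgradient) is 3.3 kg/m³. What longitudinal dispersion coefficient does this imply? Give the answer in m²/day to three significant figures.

At the plume center C_max = M/(n_e·A·√(4πDt)), so D = M²/(4πt·(n_e·A·C_max)²).
n_e·A·C_max = 0.30 × 3.7 × 3.3 = 3.663 kg/m.
D = 99²/(4π × 57 × 3.663²) = 1.02 m²/day.

1.02 m²/day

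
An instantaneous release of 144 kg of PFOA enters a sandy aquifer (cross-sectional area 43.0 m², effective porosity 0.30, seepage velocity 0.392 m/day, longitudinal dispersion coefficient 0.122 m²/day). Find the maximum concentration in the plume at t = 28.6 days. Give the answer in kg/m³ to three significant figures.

The peak of an instantaneous 1D plume sits at x = vt; there the Gaussian factor is 1 and C_max = M/(n_e·A·√(4πDt)), where n_e·A is the pore area the mass is dissolved in.
√(4πDt) = √(4π × 0.122 × 28.6) = 6.622 m, so C_max = 144/(0.30 × 43.0 × 6.622) = 1.69 kg/m³.

1.69 kg/m³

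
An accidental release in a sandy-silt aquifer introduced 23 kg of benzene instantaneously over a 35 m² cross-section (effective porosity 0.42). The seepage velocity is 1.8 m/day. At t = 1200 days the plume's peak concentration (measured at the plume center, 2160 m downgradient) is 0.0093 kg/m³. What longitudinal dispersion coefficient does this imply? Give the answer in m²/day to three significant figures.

1.88 m²/day

At the plume center C_max = M/(n_e·A·√(4πDt)), so D = M²/(4πt·(n_e·A·C_max)²).
n_e·A·C_max = 0.42 × 35 × 0.0093 = 0.1367 kg/m.
D = 23²/(4π × 1200 × 0.1367²) = 1.88 m²/day.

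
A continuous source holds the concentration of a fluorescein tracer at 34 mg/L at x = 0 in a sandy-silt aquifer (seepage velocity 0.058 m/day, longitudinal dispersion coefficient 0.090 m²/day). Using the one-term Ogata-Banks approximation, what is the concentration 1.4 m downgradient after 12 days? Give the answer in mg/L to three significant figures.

10.7 mg/L

For a continuous step input, C/C₀ ≈ ½·erfc((x−vt)/(2√(Dt))).
vt = 0.058 × 12 = 0.696 m and 2√(Dt) = 2√(0.090 × 12) = 2.078 m.
Argument (x−vt)/(2√(Dt)) = (1.4 − 0.696)/2.078 = 0.3388; ½·erfc(0.3388) = 0.3159.
C = 34 × 0.3159 = 10.7 mg/L.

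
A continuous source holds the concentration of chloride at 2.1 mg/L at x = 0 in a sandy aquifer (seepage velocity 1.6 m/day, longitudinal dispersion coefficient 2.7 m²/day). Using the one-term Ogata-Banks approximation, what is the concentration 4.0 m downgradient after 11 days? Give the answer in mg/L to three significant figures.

2.02 mg/L

For a continuous step input, C/C₀ ≈ ½·erfc((x−vt)/(2√(Dt))).
vt = 1.6 × 11 = 17.6 m and 2√(Dt) = 2√(2.7 × 11) = 10.90 m.
Argument (x−vt)/(2√(Dt)) = (4.0 − 17.6)/10.90 = -1.248; ½·erfc(-1.248) = 0.9612.
C = 2.1 × 0.9612 = 2.02 mg/L.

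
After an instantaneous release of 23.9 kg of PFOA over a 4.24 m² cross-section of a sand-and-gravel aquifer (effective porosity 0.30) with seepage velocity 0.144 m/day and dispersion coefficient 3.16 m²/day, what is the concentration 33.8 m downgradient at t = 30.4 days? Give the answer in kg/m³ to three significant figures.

For an instantaneous plane source, C(x,t) = M/(n_e·A·√(4πDt)) · exp(−(x−vt)²/(4Dt)), with n_e·A the pore (flow) area.
Plume center vt = 0.144 × 30.4 = 4.3776 m, so the well at 33.8 m is 29.4224 m downgradient of the peak.
√(4πDt) = 34.74 m, giving peak height M/(n_e·A·√(4πDt)) = 23.9/(0.30 × 4.24 × 34.74) = 0.5409 kg/m³.
(x−vt)²/(4Dt) = (29.4224)²/(4 × 3.16 × 30.4) = 2.253; exp(−2.253) = 0.1051.
C = 0.5409 × 0.1051 = 0.0568 kg/m³.

0.0568 kg/m³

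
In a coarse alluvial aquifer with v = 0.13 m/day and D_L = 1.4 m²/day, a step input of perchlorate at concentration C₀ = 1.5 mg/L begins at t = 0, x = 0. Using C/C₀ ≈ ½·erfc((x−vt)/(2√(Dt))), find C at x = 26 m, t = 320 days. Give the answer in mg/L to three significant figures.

For a continuous step input, C/C₀ ≈ ½·erfc((x−vt)/(2√(Dt))).
vt = 0.13 × 320 = 41.6 m and 2√(Dt) = 2√(1.4 × 320) = 42.33 m.
Argument (x−vt)/(2√(Dt)) = (26 − 41.6)/42.33 = -0.3685; ½·erfc(-0.3685) = 0.6989.
C = 1.5 × 0.6989 = 1.05 mg/L.

1.05 mg/L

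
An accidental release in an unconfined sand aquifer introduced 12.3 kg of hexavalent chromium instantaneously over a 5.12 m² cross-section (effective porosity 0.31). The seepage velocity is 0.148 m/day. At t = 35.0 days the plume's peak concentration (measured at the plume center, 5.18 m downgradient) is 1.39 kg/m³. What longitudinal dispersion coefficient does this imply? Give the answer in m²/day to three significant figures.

0.0707 m²/day

At the plume center C_max = M/(n_e·A·√(4πDt)), so D = M²/(4πt·(n_e·A·C_max)²).
n_e·A·C_max = 0.31 × 5.12 × 1.39 = 2.206 kg/m.
D = 12.3²/(4π × 35.0 × 2.206²) = 0.0707 m²/day.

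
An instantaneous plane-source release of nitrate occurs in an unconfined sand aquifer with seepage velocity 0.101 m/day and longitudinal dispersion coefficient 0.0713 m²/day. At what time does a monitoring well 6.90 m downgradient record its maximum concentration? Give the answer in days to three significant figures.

61.7 days

For the 1D instantaneous-source solution, setting ∂C/∂t = 0 at fixed x gives v²t² + 2Dt − x² = 0, so t = (√(D² + v²x²) − D)/v².
√(D² + v²x²) = √(0.0713² + 0.101² × 6.90²) = 0.7005; v² = 0.010201.
t = (0.7005 − 0.0713)/0.010201 = 61.7 days (vs. the pure-advection estimate x/v = 68.3 d).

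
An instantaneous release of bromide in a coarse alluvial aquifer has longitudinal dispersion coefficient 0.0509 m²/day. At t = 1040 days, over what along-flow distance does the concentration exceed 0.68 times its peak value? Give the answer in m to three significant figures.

The plume is Gaussian with σ = √(2Dt) = √(2 × 0.0509 × 1040) = 10.29 m.
C/C_peak = exp(−Δx²/(2σ²)) = 0.68 ⇒ Δx = σ·√(−2 ln 0.68) = 10.29 × 0.8783 = 9.038 m.
Width = 2Δx = 18.1 m.

18.1 m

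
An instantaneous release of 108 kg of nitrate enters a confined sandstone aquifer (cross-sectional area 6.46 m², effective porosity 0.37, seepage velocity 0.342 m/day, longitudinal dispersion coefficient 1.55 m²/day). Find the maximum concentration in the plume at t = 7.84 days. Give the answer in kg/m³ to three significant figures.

3.66 kg/m³

The peak of an instantaneous 1D plume sits at x = vt; there the Gaussian factor is 1 and C_max = M/(n_e·A·√(4πDt)), where n_e·A is the pore area the mass is dissolved in.
√(4πDt) = √(4π × 1.55 × 7.84) = 12.36 m, so C_max = 108/(0.37 × 6.46 × 12.36) = 3.66 kg/m³.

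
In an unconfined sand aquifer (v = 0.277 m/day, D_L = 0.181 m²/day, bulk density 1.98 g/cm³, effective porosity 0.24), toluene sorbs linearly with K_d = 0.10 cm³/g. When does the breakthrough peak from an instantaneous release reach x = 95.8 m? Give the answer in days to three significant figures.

627 days

Retardation factor R = 1 + ρ_b·K_d/n = 1 + 1.98 × 0.10/0.24 = 1.825.
Sorption retards both mechanisms: v_R = v/R = 0.1518 m/day, D_R = D/R = 0.09918 m²/day.
Peak time from v_R²t² + 2D_R t − x² = 0: t = (√(D_R² + v_R²x²) − D_R)/v_R².
√(D_R² + v_R²x²) = √(0.09918² + 0.1518² × 95.8²) = 14.54; v_R² = 0.02304.
t = (14.54 − 0.09918)/0.02304 = 627 days.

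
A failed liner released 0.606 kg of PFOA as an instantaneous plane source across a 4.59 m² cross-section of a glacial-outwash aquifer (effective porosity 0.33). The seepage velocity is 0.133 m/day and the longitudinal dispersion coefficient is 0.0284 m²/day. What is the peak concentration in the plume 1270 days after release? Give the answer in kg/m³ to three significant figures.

0.0188 kg/m³

The peak of an instantaneous 1D plume sits at x = vt; there the Gaussian factor is 1 and C_max = M/(n_e·A·√(4πDt)), where n_e·A is the pore area the mass is dissolved in.
√(4πDt) = √(4π × 0.0284 × 1270) = 21.29 m, so C_max = 0.606/(0.33 × 4.59 × 21.29) = 0.0188 kg/m³.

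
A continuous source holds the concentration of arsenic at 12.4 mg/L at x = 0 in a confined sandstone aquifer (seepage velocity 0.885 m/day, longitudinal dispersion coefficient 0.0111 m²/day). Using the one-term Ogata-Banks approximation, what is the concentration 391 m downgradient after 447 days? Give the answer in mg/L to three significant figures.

For a continuous step input, C/C₀ ≈ ½·erfc((x−vt)/(2√(Dt))).
vt = 0.885 × 447 = 395.595 m and 2√(Dt) = 2√(0.0111 × 447) = 4.455 m.
Argument (x−vt)/(2√(Dt)) = (391 − 395.595)/4.455 = -1.031; ½·erfc(-1.031) = 0.9276.
C = 12.4 × 0.9276 = 11.5 mg/L.

11.5 mg/L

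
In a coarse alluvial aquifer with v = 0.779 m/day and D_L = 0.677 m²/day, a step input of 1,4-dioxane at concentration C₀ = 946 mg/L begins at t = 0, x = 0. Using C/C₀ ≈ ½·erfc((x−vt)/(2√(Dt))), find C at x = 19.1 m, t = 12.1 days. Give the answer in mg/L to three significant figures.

7.97 mg/L

For a continuous step input, C/C₀ ≈ ½·erfc((x−vt)/(2√(Dt))).
vt = 0.779 × 12.1 = 9.4259 m and 2√(Dt) = 2√(0.677 × 12.1) = 5.724 m.
Argument (x−vt)/(2√(Dt)) = (19.1 − 9.4259)/5.724 = 1.690; ½·erfc(1.690) = 0.008424.
C = 946 × 0.008424 = 7.97 mg/L.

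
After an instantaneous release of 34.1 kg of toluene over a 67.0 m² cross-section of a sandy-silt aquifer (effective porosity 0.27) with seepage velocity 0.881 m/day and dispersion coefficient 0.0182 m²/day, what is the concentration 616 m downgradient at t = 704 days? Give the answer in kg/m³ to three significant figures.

For an instantaneous plane source, C(x,t) = M/(n_e·A·√(4πDt)) · exp(−(x−vt)²/(4Dt)), with n_e·A the pore (flow) area.
Plume center vt = 0.881 × 704 = 620.224 m, so the well at 616 m is 4.224 m upgradient of the peak.
√(4πDt) = 12.69 m, giving peak height M/(n_e·A·√(4πDt)) = 34.1/(0.27 × 67.0 × 12.69) = 0.1485 kg/m³.
(x−vt)²/(4Dt) = (-4.224)²/(4 × 0.0182 × 704) = 0.3481; exp(−0.3481) = 0.7060.
C = 0.1485 × 0.7060 = 0.105 kg/m³.

0.105 kg/m³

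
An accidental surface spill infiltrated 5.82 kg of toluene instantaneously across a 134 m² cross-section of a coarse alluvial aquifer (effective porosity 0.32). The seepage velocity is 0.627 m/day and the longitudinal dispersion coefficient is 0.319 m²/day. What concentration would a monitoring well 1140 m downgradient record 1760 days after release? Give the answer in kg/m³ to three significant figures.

0.000893 kg/m³

For an instantaneous plane source, C(x,t) = M/(n_e·A·√(4πDt)) · exp(−(x−vt)²/(4Dt)), with n_e·A the pore (flow) area.
Plume center vt = 0.627 × 1760 = 1103.52 m, so the well at 1140 m is 36.48 m downgradient of the peak.
√(4πDt) = 84.00 m, giving peak height M/(n_e·A·√(4πDt)) = 5.82/(0.32 × 134 × 84.00) = 0.001616 kg/m³.
(x−vt)²/(4Dt) = (36.48)²/(4 × 0.319 × 1760) = 0.5926; exp(−0.5926) = 0.5529.
C = 0.001616 × 0.5529 = 0.000893 kg/m³.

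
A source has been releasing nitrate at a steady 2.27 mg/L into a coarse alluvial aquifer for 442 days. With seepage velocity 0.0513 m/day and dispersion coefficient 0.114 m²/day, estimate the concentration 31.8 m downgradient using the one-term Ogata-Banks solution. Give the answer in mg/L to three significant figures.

For a continuous step input, C/C₀ ≈ ½·erfc((x−vt)/(2√(Dt))).
vt = 0.0513 × 442 = 22.6746 m and 2√(Dt) = 2√(0.114 × 442) = 14.20 m.
Argument (x−vt)/(2√(Dt)) = (31.8 − 22.6746)/14.20 = 0.6426; ½·erfc(0.6426) = 0.1817.
C = 2.27 × 0.1817 = 0.412 mg/L.

0.412 mg/L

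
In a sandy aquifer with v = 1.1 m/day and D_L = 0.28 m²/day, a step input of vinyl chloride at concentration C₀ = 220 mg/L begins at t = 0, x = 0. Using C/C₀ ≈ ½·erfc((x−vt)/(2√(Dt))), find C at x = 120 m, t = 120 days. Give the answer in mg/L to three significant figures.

For a continuous step input, C/C₀ ≈ ½·erfc((x−vt)/(2√(Dt))).
vt = 1.1 × 120 = 132 m and 2√(Dt) = 2√(0.28 × 120) = 11.59 m.
Argument (x−vt)/(2√(Dt)) = (120 − 132)/11.59 = -1.035; ½·erfc(-1.035) = 0.9284.
C = 220 × 0.9284 = 204 mg/L.

204 mg/L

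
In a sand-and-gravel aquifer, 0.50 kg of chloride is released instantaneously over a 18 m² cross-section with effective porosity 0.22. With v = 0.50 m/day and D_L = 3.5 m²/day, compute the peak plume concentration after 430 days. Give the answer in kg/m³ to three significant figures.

The peak of an instantaneous 1D plume sits at x = vt; there the Gaussian factor is 1 and C_max = M/(n_e·A·√(4πDt)), where n_e·A is the pore area the mass is dissolved in.
√(4πDt) = √(4π × 3.5 × 430) = 137.5 m, so C_max = 0.50/(0.22 × 18 × 137.5) = 0.000918 kg/m³.

0.000918 kg/m³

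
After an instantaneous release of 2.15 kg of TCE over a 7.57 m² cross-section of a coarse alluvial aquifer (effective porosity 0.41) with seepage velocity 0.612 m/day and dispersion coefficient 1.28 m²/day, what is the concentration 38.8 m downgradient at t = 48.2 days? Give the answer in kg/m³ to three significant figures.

For an instantaneous plane source, C(x,t) = M/(n_e·A·√(4πDt)) · exp(−(x−vt)²/(4Dt)), with n_e·A the pore (flow) area.
Plume center vt = 0.612 × 48.2 = 29.4984 m, so the well at 38.8 m is 9.3016 m downgradient of the peak.
√(4πDt) = 27.84 m, giving peak height M/(n_e·A·√(4πDt)) = 2.15/(0.41 × 7.57 × 27.84) = 0.02488 kg/m³.
(x−vt)²/(4Dt) = (9.3016)²/(4 × 1.28 × 48.2) = 0.3506; exp(−0.3506) = 0.7043.
C = 0.02488 × 0.7043 = 0.0175 kg/m³.

0.0175 kg/m³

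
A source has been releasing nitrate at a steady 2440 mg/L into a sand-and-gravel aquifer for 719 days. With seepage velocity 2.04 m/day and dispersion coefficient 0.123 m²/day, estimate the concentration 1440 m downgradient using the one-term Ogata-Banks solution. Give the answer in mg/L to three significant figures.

For a continuous step input, C/C₀ ≈ ½·erfc((x−vt)/(2√(Dt))).
vt = 2.04 × 719 = 1466.76 m and 2√(Dt) = 2√(0.123 × 719) = 18.81 m.
Argument (x−vt)/(2√(Dt)) = (1440 − 1466.76)/18.81 = -1.423; ½·erfc(-1.423) = 0.9779.
C = 2440 × 0.9779 = 2390 mg/L.

2390 mg/L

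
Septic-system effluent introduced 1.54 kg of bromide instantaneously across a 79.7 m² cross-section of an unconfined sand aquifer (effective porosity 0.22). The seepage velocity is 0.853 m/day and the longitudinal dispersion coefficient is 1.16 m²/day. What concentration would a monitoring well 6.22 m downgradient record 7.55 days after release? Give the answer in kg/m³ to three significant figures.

For an instantaneous plane source, C(x,t) = M/(n_e·A·√(4πDt)) · exp(−(x−vt)²/(4Dt)), with n_e·A the pore (flow) area.
Plume center vt = 0.853 × 7.55 = 6.44015 m, so the well at 6.22 m is 0.22015 m upgradient of the peak.
√(4πDt) = 10.49 m, giving peak height M/(n_e·A·√(4πDt)) = 1.54/(0.22 × 79.7 × 10.49) = 0.008373 kg/m³.
(x−vt)²/(4Dt) = (-0.22015)²/(4 × 1.16 × 7.55) = 0.001383; exp(−0.001383) = 0.9986.
C = 0.008373 × 0.9986 = 0.00836 kg/m³.

0.00836 kg/m³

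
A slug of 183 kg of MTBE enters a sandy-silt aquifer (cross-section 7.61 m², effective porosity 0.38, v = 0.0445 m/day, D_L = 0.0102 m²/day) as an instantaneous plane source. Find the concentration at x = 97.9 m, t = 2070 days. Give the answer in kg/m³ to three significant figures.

For an instantaneous plane source, C(x,t) = M/(n_e·A·√(4πDt)) · exp(−(x−vt)²/(4Dt)), with n_e·A the pore (flow) area.
Plume center vt = 0.0445 × 2070 = 92.115 m, so the well at 97.9 m is 5.785 m downgradient of the peak.
√(4πDt) = 16.29 m, giving peak height M/(n_e·A·√(4πDt)) = 183/(0.38 × 7.61 × 16.29) = 3.885 kg/m³.
(x−vt)²/(4Dt) = (5.785)²/(4 × 0.0102 × 2070) = 0.3963; exp(−0.3963) = 0.6728.
C = 3.885 × 0.6728 = 2.61 kg/m³.

2.61 kg/m³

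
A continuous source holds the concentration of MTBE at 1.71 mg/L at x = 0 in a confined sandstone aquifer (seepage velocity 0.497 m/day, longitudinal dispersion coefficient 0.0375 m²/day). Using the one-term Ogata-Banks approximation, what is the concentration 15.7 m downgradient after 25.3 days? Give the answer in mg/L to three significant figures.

For a continuous step input, C/C₀ ≈ ½·erfc((x−vt)/(2√(Dt))).
vt = 0.497 × 25.3 = 12.5741 m and 2√(Dt) = 2√(0.0375 × 25.3) = 1.948 m.
Argument (x−vt)/(2√(Dt)) = (15.7 − 12.5741)/1.948 = 1.605; ½·erfc(1.605) = 0.01161.
C = 1.71 × 0.01161 = 0.0199 mg/L.

0.0199 mg/L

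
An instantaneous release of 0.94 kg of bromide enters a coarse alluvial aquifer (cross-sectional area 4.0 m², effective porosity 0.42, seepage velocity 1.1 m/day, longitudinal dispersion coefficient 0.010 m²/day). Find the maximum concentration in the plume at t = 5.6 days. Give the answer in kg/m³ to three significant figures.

The peak of an instantaneous 1D plume sits at x = vt; there the Gaussian factor is 1 and C_max = M/(n_e·A·√(4πDt)), where n_e·A is the pore area the mass is dissolved in.
√(4πDt) = √(4π × 0.010 × 5.6) = 0.8389 m, so C_max = 0.94/(0.42 × 4.0 × 0.8389) = 0.667 kg/m³.

0.667 kg/m³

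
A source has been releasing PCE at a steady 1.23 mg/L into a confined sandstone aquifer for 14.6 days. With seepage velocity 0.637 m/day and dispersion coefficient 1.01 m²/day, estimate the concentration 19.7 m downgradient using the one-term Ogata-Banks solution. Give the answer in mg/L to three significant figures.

0.0341 mg/L

For a continuous step input, C/C₀ ≈ ½·erfc((x−vt)/(2√(Dt))).
vt = 0.637 × 14.6 = 9.3002 m and 2√(Dt) = 2√(1.01 × 14.6) = 7.680 m.
Argument (x−vt)/(2√(Dt)) = (19.7 − 9.3002)/7.680 = 1.354; ½·erfc(1.354) = 0.02776.
C = 1.23 × 0.02776 = 0.0341 mg/L.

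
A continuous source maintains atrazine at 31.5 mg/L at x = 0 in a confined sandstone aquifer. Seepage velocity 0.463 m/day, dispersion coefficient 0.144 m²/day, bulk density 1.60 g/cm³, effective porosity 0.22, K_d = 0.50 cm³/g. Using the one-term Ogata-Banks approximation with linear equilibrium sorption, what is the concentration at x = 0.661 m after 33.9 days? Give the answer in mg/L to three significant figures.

30.5 mg/L

Retardation factor R = 1 + ρ_b·K_d/n = 1 + 1.60 × 0.50/0.22 = 4.636.
Sorption retards both mechanisms: v_R = v/R = 0.09987 m/day, D_R = D/R = 0.03106 m²/day.
v_R·t = 0.09987 × 33.9 = 3.385593 m; 2√(D_R t) = 2.052 m; argument = (0.661 − 3.385593)/2.052 = -1.328.
C = C₀ × ½·erfc(-1.328) = 31.5 × 0.9698 = 30.5 mg/L.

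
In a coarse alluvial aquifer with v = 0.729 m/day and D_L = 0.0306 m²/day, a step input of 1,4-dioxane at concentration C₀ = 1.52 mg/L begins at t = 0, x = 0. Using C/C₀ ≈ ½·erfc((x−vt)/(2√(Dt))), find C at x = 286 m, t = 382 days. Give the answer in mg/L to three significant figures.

0.0910 mg/L

For a continuous step input, C/C₀ ≈ ½·erfc((x−vt)/(2√(Dt))).
vt = 0.729 × 382 = 278.478 m and 2√(Dt) = 2√(0.0306 × 382) = 6.838 m.
Argument (x−vt)/(2√(Dt)) = (286 − 278.478)/6.838 = 1.100; ½·erfc(1.100) = 0.05990.
C = 1.52 × 0.05990 = 0.0910 mg/L.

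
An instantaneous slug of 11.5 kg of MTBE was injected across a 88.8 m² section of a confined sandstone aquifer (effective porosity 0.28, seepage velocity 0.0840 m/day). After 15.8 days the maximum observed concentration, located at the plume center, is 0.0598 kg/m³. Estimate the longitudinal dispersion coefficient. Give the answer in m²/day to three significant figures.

0.301 m²/day

At the plume center C_max = M/(n_e·A·√(4πDt)), so D = M²/(4πt·(n_e·A·C_max)²).
n_e·A·C_max = 0.28 × 88.8 × 0.0598 = 1.487 kg/m.
D = 11.5²/(4π × 15.8 × 1.487²) = 0.301 m²/day.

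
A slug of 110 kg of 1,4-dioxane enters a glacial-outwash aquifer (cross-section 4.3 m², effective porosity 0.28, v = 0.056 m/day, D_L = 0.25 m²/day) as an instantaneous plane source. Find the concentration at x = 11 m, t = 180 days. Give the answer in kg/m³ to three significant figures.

3.82 kg/m³

For an instantaneous plane source, C(x,t) = M/(n_e·A·√(4πDt)) · exp(−(x−vt)²/(4Dt)), with n_e·A the pore (flow) area.
Plume center vt = 0.056 × 180 = 10.08 m, so the well at 11 m is 0.92 m downgradient of the peak.
√(4πDt) = 23.78 m, giving peak height M/(n_e·A·√(4πDt)) = 110/(0.28 × 4.3 × 23.78) = 3.842 kg/m³.
(x−vt)²/(4Dt) = (0.92)²/(4 × 0.25 × 180) = 0.004702; exp(−0.004702) = 0.9953.
C = 3.842 × 0.9953 = 3.82 kg/m³.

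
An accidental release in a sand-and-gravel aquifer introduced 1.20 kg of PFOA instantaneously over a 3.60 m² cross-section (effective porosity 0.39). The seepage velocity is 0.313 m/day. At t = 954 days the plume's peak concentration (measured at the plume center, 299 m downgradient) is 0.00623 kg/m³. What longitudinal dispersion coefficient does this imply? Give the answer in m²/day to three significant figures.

1.57 m²/day

At the plume center C_max = M/(n_e·A·√(4πDt)), so D = M²/(4πt·(n_e·A·C_max)²).
n_e·A·C_max = 0.39 × 3.60 × 0.00623 = 0.008747 kg/m.
D = 1.20²/(4π × 954 × 0.008747²) = 1.57 m²/day.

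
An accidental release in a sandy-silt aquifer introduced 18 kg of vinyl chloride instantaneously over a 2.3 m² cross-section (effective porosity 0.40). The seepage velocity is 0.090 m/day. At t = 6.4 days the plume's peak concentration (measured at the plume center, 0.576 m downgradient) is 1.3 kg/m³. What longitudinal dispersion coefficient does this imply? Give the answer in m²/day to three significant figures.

At the plume center C_max = M/(n_e·A·√(4πDt)), so D = M²/(4πt·(n_e·A·C_max)²).
n_e·A·C_max = 0.40 × 2.3 × 1.3 = 1.196 kg/m.
D = 18²/(4π × 6.4 × 1.196²) = 2.82 m²/day.

2.82 m²/day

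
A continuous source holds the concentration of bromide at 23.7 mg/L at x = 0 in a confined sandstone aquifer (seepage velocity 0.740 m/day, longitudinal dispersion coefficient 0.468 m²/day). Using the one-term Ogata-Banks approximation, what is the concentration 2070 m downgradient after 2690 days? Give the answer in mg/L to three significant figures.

For a continuous step input, C/C₀ ≈ ½·erfc((x−vt)/(2√(Dt))).
vt = 0.740 × 2690 = 1990.6 m and 2√(Dt) = 2√(0.468 × 2690) = 70.96 m.
Argument (x−vt)/(2√(Dt)) = (2070 − 1990.6)/70.96 = 1.119; ½·erfc(1.119) = 0.05677.
C = 23.7 × 0.05677 = 1.35 mg/L.

1.35 mg/L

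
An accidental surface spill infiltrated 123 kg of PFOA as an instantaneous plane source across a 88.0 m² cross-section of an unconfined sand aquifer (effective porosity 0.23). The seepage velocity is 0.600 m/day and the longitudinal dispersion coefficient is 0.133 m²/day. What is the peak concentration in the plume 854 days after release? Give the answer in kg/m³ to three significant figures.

The peak of an instantaneous 1D plume sits at x = vt; there the Gaussian factor is 1 and C_max = M/(n_e·A·√(4πDt)), where n_e·A is the pore area the mass is dissolved in.
√(4πDt) = √(4π × 0.133 × 854) = 37.78 m, so C_max = 123/(0.23 × 88.0 × 37.78) = 0.161 kg/m³.

0.161 kg/m³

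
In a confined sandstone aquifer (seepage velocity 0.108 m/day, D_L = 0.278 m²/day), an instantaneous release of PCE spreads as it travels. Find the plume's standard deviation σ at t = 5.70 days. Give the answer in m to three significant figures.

Dispersive spreading gives a Gaussian with σ² = 2Dt; advection only shifts the center.
σ = √(2 × 0.278 × 5.70) = 1.78 m.

1.78 m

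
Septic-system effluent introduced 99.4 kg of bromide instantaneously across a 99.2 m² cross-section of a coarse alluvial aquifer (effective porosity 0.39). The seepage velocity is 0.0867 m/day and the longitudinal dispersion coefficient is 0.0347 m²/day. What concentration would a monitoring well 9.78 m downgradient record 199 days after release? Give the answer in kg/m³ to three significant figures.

For an instantaneous plane source, C(x,t) = M/(n_e·A·√(4πDt)) · exp(−(x−vt)²/(4Dt)), with n_e·A the pore (flow) area.
Plume center vt = 0.0867 × 199 = 17.2533 m, so the well at 9.78 m is 7.4733 m upgradient of the peak.
√(4πDt) = 9.315 m, giving peak height M/(n_e·A·√(4πDt)) = 99.4/(0.39 × 99.2 × 9.315) = 0.2758 kg/m³.
(x−vt)²/(4Dt) = (-7.4733)²/(4 × 0.0347 × 199) = 2.022; exp(−2.022) = 0.1324.
C = 0.2758 × 0.1324 = 0.0365 kg/m³.

0.0365 kg/m³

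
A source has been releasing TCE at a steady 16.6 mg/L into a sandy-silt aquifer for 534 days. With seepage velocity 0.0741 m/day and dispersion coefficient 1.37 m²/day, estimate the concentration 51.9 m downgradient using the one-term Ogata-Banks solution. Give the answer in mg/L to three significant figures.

For a continuous step input, C/C₀ ≈ ½·erfc((x−vt)/(2√(Dt))).
vt = 0.0741 × 534 = 39.5694 m and 2√(Dt) = 2√(1.37 × 534) = 54.10 m.
Argument (x−vt)/(2√(Dt)) = (51.9 − 39.5694)/54.10 = 0.2279; ½·erfc(0.2279) = 0.3736.
C = 16.6 × 0.3736 = 6.20 mg/L.

6.20 mg/L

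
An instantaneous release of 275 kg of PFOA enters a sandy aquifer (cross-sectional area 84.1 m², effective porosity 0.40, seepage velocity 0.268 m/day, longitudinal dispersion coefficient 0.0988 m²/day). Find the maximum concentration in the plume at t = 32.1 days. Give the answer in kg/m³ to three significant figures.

1.29 kg/m³

The peak of an instantaneous 1D plume sits at x = vt; there the Gaussian factor is 1 and C_max = M/(n_e·A·√(4πDt)), where n_e·A is the pore area the mass is dissolved in.
√(4πDt) = √(4π × 0.0988 × 32.1) = 6.313 m, so C_max = 275/(0.40 × 84.1 × 6.313) = 1.29 kg/m³.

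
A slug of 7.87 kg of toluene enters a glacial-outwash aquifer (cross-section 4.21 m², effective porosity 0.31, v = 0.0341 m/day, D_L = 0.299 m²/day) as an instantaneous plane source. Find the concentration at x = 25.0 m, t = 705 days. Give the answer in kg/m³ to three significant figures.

For an instantaneous plane source, C(x,t) = M/(n_e·A·√(4πDt)) · exp(−(x−vt)²/(4Dt)), with n_e·A the pore (flow) area.
Plume center vt = 0.0341 × 705 = 24.0405 m, so the well at 25.0 m is 0.9595 m downgradient of the peak.
√(4πDt) = 51.47 m, giving peak height M/(n_e·A·√(4πDt)) = 7.87/(0.31 × 4.21 × 51.47) = 0.1172 kg/m³.
(x−vt)²/(4Dt) = (0.9595)²/(4 × 0.299 × 705) = 0.001092; exp(−0.001092) = 0.9989.
C = 0.1172 × 0.9989 = 0.117 kg/m³.

0.117 kg/m³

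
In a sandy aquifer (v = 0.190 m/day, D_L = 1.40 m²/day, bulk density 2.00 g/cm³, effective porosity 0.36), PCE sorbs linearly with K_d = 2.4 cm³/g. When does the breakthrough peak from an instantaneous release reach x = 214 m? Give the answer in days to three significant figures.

Retardation factor R = 1 + ρ_b·K_d/n = 1 + 2.00 × 2.4/0.36 = 14.33.
Sorption retards both mechanisms: v_R = v/R = 0.01326 m/day, D_R = D/R = 0.09770 m²/day.
Peak time from v_R²t² + 2D_R t − x² = 0: t = (√(D_R² + v_R²x²) − D_R)/v_R².
√(D_R² + v_R²x²) = √(0.09770² + 0.01326² × 214²) = 2.839; v_R² = 0.0001758.
t = (2.839 − 0.09770)/0.0001758 = 15600 days.

15600 days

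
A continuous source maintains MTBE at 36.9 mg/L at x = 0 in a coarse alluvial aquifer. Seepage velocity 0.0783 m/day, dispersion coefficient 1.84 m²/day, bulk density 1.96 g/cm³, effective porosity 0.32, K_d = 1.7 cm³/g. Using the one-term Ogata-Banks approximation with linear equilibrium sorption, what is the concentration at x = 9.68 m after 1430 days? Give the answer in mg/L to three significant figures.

Retardation factor R = 1 + ρ_b·K_d/n = 1 + 1.96 × 1.7/0.32 = 11.41.
Sorption retards both mechanisms: v_R = v/R = 0.006862 m/day, D_R = D/R = 0.1613 m²/day.
v_R·t = 0.006862 × 1430 = 9.81266 m; 2√(D_R t) = 30.37 m; argument = (9.68 − 9.81266)/30.37 = -0.004368.
C = C₀ × ½·erfc(-0.004368) = 36.9 × 0.5025 = 18.5 mg/L.

18.5 mg/L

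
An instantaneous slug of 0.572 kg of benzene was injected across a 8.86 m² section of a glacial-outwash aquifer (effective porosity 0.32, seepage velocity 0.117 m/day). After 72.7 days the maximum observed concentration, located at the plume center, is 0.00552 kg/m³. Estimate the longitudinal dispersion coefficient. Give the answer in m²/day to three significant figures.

1.46 m²/day

At the plume center C_max = M/(n_e·A·√(4πDt)), so D = M²/(4πt·(n_e·A·C_max)²).
n_e·A·C_max = 0.32 × 8.86 × 0.00552 = 0.01565 kg/m.
D = 0.572²/(4π × 72.7 × 0.01565²) = 1.46 m²/day.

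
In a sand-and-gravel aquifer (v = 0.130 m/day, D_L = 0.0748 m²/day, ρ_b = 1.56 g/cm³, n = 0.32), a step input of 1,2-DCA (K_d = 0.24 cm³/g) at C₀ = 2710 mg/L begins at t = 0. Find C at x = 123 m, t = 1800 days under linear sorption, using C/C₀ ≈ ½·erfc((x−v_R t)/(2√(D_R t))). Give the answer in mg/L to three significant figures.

235 mg/L

Retardation factor R = 1 + ρ_b·K_d/n = 1 + 1.56 × 0.24/0.32 = 2.170.
Sorption retards both mechanisms: v_R = v/R = 0.05991 m/day, D_R = D/R = 0.03447 m²/day.
v_R·t = 0.05991 × 1800 = 107.838 m; 2√(D_R t) = 15.75 m; argument = (123 − 107.838)/15.75 = 0.9627.
C = C₀ × ½·erfc(0.9627) = 2710 × 0.08668 = 235 mg/L.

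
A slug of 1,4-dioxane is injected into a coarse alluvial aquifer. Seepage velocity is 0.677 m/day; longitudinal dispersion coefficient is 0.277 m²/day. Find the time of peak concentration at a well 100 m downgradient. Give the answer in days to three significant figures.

For the 1D instantaneous-source solution, setting ∂C/∂t = 0 at fixed x gives v²t² + 2Dt − x² = 0, so t = (√(D² + v²x²) − D)/v².
√(D² + v²x²) = √(0.277² + 0.677² × 100²) = 67.70; v² = 0.458329.
t = (67.70 − 0.277)/0.458329 = 147 days (vs. the pure-advection estimate x/v = 148 d).

147 days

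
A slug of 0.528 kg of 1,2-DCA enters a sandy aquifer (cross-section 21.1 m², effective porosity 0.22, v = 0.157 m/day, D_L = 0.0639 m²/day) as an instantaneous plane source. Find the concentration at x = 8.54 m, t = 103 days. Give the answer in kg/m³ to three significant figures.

For an instantaneous plane source, C(x,t) = M/(n_e·A·√(4πDt)) · exp(−(x−vt)²/(4Dt)), with n_e·A the pore (flow) area.
Plume center vt = 0.157 × 103 = 16.171 m, so the well at 8.54 m is 7.631 m upgradient of the peak.
√(4πDt) = 9.094 m, giving peak height M/(n_e·A·√(4πDt)) = 0.528/(0.22 × 21.1 × 9.094) = 0.01251 kg/m³.
(x−vt)²/(4Dt) = (-7.631)²/(4 × 0.0639 × 103) = 2.212; exp(−2.212) = 0.1095.
C = 0.01251 × 0.1095 = 0.00137 kg/m³.

0.00137 kg/m³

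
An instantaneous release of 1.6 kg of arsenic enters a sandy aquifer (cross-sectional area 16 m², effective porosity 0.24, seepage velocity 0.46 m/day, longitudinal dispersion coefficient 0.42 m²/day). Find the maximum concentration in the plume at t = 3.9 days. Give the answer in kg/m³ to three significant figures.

0.0918 kg/m³

The peak of an instantaneous 1D plume sits at x = vt; there the Gaussian factor is 1 and C_max = M/(n_e·A·√(4πDt)), where n_e·A is the pore area the mass is dissolved in.
√(4πDt) = √(4π × 0.42 × 3.9) = 4.537 m, so C_max = 1.6/(0.24 × 16 × 4.537) = 0.0918 kg/m³.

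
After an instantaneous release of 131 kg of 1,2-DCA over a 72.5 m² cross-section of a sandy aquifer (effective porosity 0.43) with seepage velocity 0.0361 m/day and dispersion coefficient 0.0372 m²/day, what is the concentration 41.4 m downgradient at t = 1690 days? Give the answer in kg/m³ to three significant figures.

For an instantaneous plane source, C(x,t) = M/(n_e·A·√(4πDt)) · exp(−(x−vt)²/(4Dt)), with n_e·A the pore (flow) area.
Plume center vt = 0.0361 × 1690 = 61.009 m, so the well at 41.4 m is 19.609 m upgradient of the peak.
√(4πDt) = 28.11 m, giving peak height M/(n_e·A·√(4πDt)) = 131/(0.43 × 72.5 × 28.11) = 0.1495 kg/m³.
(x−vt)²/(4Dt) = (-19.609)²/(4 × 0.0372 × 1690) = 1.529; exp(−1.529) = 0.2168.
C = 0.1495 × 0.2168 = 0.0324 kg/m³.

0.0324 kg/m³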